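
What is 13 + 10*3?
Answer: 43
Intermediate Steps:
13 + 10*3 = 13 + 30 = 43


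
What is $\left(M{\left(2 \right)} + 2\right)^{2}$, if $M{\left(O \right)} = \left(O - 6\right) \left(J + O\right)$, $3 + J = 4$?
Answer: $100$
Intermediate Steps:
$J = 1$ ($J = -3 + 4 = 1$)
$M{\left(O \right)} = \left(1 + O\right) \left(-6 + O\right)$ ($M{\left(O \right)} = \left(O - 6\right) \left(1 + O\right) = \left(-6 + O\right) \left(1 + O\right) = \left(1 + O\right) \left(-6 + O\right)$)
$\left(M{\left(2 \right)} + 2\right)^{2} = \left(\left(-6 + 2^{2} - 10\right) + 2\right)^{2} = \left(\left(-6 + 4 - 10\right) + 2\right)^{2} = \left(-12 + 2\right)^{2} = \left(-10\right)^{2} = 100$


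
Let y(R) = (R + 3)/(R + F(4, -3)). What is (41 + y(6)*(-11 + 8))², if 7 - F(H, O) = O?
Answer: 395641/256 ≈ 1545.5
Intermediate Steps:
F(H, O) = 7 - O
y(R) = (3 + R)/(10 + R) (y(R) = (R + 3)/(R + (7 - 1*(-3))) = (3 + R)/(R + (7 + 3)) = (3 + R)/(R + 10) = (3 + R)/(10 + R))
(41 + y(6)*(-11 + 8))² = (41 + ((3 + 6)/(10 + 6))*(-11 + 8))² = (41 + (9/16)*(-3))² = (41 - 27/16)² = (629/16)² = 395641/256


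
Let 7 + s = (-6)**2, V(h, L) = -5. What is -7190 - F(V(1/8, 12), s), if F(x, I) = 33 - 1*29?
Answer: -7194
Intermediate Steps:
s = 29 (s = -7 + (-6)**2 = -7 + 36 = 29)
F(x, I) = 4 (F(x, I) = 33 - 29 = 4)
-7190 - F(V(1/8, 12), s) = -7190 - 1*4 = -7190 - 4 = -7194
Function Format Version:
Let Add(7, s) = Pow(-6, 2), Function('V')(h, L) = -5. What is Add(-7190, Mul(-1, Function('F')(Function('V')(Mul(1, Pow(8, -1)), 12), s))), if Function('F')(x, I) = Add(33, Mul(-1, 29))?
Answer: -7194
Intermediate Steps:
s = 29 (s = Add(-7, Pow(-6, 2)) = Add(-7, 36) = 29)
Function('F')(x, I) = 4 (Function('F')(x, I) = Add(33, -29) = 4)
Add(-7190, Mul(-1, Function('F')(Function('V')(Mul(1, Pow(8, -1)), 12), s))) = Add(-7190, Mul(-1, 4)) = Add(-7190, -4) = -7194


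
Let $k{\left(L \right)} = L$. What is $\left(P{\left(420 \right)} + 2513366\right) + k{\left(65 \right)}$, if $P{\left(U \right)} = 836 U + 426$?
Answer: $2864977$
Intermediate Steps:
$P{\left(U \right)} = 426 + 836 U$
$\left(P{\left(420 \right)} + 2513366\right) + k{\left(65 \right)} = \left(\left(426 + 836 \cdot 420\right) + 2513366\right) + 65 = \left(\left(426 + 351120\right) + 2513366\right) + 65 = \left(351546 + 2513366\right) + 65 = 2864912 + 65 = 2864977$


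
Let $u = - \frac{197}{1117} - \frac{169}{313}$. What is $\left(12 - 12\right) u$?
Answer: $0$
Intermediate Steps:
$u = - \frac{250434}{349621}$ ($u = \left(-197\right) \frac{1}{1117} - \frac{169}{313} = - \frac{197}{1117} - \frac{169}{313} = - \frac{250434}{349621} \approx -0.7163$)
$\left(12 - 12\right) u = \left(12 - 12\right) \left(- \frac{250434}{349621}\right) = 0 \left(- \frac{250434}{349621}\right) = 0$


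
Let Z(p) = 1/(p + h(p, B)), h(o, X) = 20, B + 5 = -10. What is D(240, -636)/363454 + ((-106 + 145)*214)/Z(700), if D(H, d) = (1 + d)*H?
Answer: 1092019274040/181727 ≈ 6.0091e+6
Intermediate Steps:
B = -15 (B = -5 - 10 = -15)
Z(p) = 1/(20 + p) (Z(p) = 1/(p + 20) = 1/(20 + p))
D(H, d) = H*(1 + d)
D(240, -636)/363454 + ((-106 + 145)*214)/Z(700) = (240*(1 - 636))/363454 + ((-106 + 145)*214)/(1/(20 + 700)) = (240*(-635))*(1/363454) + (39*214)/(1/720) = -152400*1/363454 + 8346/(1/720) = -76200/181727 + 8346*720 = -76200/181727 + 6009120 = 1092019274040/181727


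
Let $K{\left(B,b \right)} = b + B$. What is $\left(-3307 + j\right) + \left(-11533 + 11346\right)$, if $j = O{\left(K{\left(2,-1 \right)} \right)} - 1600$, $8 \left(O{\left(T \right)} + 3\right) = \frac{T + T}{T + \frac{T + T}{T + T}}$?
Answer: $- \frac{40775}{8} \approx -5096.9$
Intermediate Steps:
$K{\left(B,b \right)} = B + b$
$O{\left(T \right)} = -3 + \frac{T}{4 \left(1 + T\right)}$ ($O{\left(T \right)} = -3 + \frac{\left(T + T\right) \frac{1}{T + \frac{T + T}{T + T}}}{8} = -3 + \frac{2 T \frac{1}{T + \frac{2 T}{2 T}}}{8} = -3 + \frac{2 T \frac{1}{T + 2 T \frac{1}{2 T}}}{8} = -3 + \frac{2 T \frac{1}{T + 1}}{8} = -3 + \frac{2 T \frac{1}{1 + T}}{8} = -3 + \frac{T}{4 \left(1 + T\right)}$)
$j = - \frac{12823}{8}$ ($j = \frac{-12 - 11 \left(2 - 1\right)}{4 \left(1 + \left(2 - 1\right)\right)} - 1600 = \frac{-12 - 11}{4 \left(1 + 1\right)} - 1600 = \frac{-12 - 11}{4 \cdot 2} - 1600 = \frac{1}{4} \cdot \frac{1}{2} \left(-23\right) - 1600 = - \frac{23}{8} - 1600 = - \frac{12823}{8} \approx -1602.9$)
$\left(-3307 + j\right) + \left(-11533 + 11346\right) = \left(-3307 - \frac{12823}{8}\right) + \left(-11533 + 11346\right) = - \frac{39279}{8} - 187 = - \frac{40775}{8}$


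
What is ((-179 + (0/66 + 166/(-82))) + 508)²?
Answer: 179720836/1681 ≈ 1.0691e+5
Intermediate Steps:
((-179 + (0/66 + 166/(-82))) + 508)² = ((-179 + (0*(1/66) + 166*(-1/82))) + 508)² = ((-179 + (0 - 83/41)) + 508)² = ((-179 - 83/41) + 508)² = (-7422/41 + 508)² = (13406/41)² = 179720836/1681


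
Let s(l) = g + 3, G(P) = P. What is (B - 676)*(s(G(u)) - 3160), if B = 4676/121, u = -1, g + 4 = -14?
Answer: 244856000/121 ≈ 2.0236e+6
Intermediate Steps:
g = -18 (g = -4 - 14 = -18)
B = 4676/121 (B = 4676*(1/121) = 4676/121 ≈ 38.645)
s(l) = -15 (s(l) = -18 + 3 = -15)
(B - 676)*(s(G(u)) - 3160) = (4676/121 - 676)*(-15 - 3160) = -77120/121*(-3175) = 244856000/121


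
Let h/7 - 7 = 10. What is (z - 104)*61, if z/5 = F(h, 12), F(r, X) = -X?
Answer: -10004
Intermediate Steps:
h = 119 (h = 49 + 7*10 = 49 + 70 = 119)
z = -60 (z = 5*(-1*12) = 5*(-12) = -60)
(z - 104)*61 = (-60 - 104)*61 = -164*61 = -10004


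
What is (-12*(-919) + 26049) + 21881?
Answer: 58958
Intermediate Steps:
(-12*(-919) + 26049) + 21881 = (11028 + 26049) + 21881 = 37077 + 21881 = 58958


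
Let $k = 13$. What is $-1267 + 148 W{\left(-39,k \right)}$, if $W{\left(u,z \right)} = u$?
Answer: $-7039$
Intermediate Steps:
$-1267 + 148 W{\left(-39,k \right)} = -1267 + 148 \left(-39\right) = -1267 - 5772 = -7039$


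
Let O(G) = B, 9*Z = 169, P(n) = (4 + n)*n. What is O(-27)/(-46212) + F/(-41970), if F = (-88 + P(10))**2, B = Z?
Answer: -188618027/2909276460 ≈ -0.064833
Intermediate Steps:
P(n) = n*(4 + n)
Z = 169/9 (Z = (1/9)*169 = 169/9 ≈ 18.778)
B = 169/9 ≈ 18.778
F = 2704 (F = (-88 + 10*(4 + 10))**2 = (-88 + 10*14)**2 = (-88 + 140)**2 = 52**2 = 2704)
O(G) = 169/9
O(-27)/(-46212) + F/(-41970) = (169/9)/(-46212) + 2704/(-41970) = (169/9)*(-1/46212) + 2704*(-1/41970) = -169/415908 - 1352/20985 = -188618027/2909276460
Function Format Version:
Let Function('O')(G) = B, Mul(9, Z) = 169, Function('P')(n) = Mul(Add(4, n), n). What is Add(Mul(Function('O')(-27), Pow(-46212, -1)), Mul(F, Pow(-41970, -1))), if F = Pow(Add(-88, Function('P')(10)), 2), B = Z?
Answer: Rational(-188618027, 2909276460) ≈ -0.064833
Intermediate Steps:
Function('P')(n) = Mul(n, Add(4, n))
Z = Rational(169, 9) (Z = Mul(Rational(1, 9), 169) = Rational(169, 9) ≈ 18.778)
B = Rational(169, 9) ≈ 18.778
F = 2704 (F = Pow(Add(-88, Mul(10, Add(4, 10))), 2) = Pow(Add(-88, Mul(10, 14)), 2) = Pow(Add(-88, 140), 2) = Pow(52, 2) = 2704)
Function('O')(G) = Rational(169, 9)
Add(Mul(Function('O')(-27), Pow(-46212, -1)), Mul(F, Pow(-41970, -1))) = Add(Mul(Rational(169, 9), Pow(-46212, -1)), Mul(2704, Pow(-41970, -1))) = Add(Mul(Rational(169, 9), Rational(-1, 46212)), Mul(2704, Rational(-1, 41970))) = Add(Rational(-169, 415908), Rational(-1352, 20985)) = Rational(-188618027, 2909276460)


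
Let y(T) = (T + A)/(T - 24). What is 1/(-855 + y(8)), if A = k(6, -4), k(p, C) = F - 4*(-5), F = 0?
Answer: -4/3427 ≈ -0.0011672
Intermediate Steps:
k(p, C) = 20 (k(p, C) = 0 - 4*(-5) = 0 + 20 = 20)
A = 20
y(T) = (20 + T)/(-24 + T) (y(T) = (T + 20)/(T - 24) = (20 + T)/(-24 + T))
1/(-855 + y(8)) = 1/(-855 + (20 + 8)/(-24 + 8)) = 1/(-855 + 28/(-16)) = 1/(-855 - 1/16*28) = 1/(-855 - 7/4) = 1/(-3427/4) = -4/3427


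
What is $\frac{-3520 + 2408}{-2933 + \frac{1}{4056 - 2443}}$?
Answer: $\frac{224207}{591366} \approx 0.37913$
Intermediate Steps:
$\frac{-3520 + 2408}{-2933 + \frac{1}{4056 - 2443}} = - \frac{1112}{-2933 + \frac{1}{1613}} = - \frac{1112}{- \frac{4730928}{1613}} = \left(-1112\right) \left(- \frac{1613}{4730928}\right) = \frac{224207}{591366}$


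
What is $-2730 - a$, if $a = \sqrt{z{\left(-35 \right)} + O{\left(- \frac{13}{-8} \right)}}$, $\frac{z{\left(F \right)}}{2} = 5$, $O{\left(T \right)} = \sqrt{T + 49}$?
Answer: $-2730 - \frac{\sqrt{40 + 9 \sqrt{10}}}{2} \approx -2734.1$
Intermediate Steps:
$O{\left(T \right)} = \sqrt{49 + T}$
$z{\left(F \right)} = 10$ ($z{\left(F \right)} = 2 \cdot 5 = 10$)
$a = \sqrt{10 + \frac{9 \sqrt{10}}{4}}$ ($a = \sqrt{10 + \sqrt{49 - \frac{13}{-8}}} = \sqrt{10 + \sqrt{49 - - \frac{13}{8}}} = \sqrt{10 + \sqrt{49 + \frac{13}{8}}} = \sqrt{10 + \sqrt{\frac{405}{8}}} = \sqrt{10 + \frac{9 \sqrt{10}}{4}} \approx 4.137$)
$-2730 - a = -2730 - \frac{\sqrt{40 + 9 \sqrt{10}}}{2}$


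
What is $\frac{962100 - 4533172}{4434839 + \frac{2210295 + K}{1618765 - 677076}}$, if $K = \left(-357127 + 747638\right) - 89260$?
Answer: $- \frac{3362839220608}{4176241614617} \approx -0.80523$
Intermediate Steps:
$K = 301251$ ($K = 390511 - 89260 = 301251$)
$\frac{962100 - 4533172}{4434839 + \frac{2210295 + K}{1618765 - 677076}} = \frac{962100 - 4533172}{4434839 + \frac{2210295 + 301251}{1618765 - 677076}} = - \frac{3571072}{4434839 + \frac{2511546}{1618765 - 677076}} = - \frac{3571072}{4434839 + \frac{2511546}{941689}} = - \frac{3571072}{\frac{4176241614617}{941689}} = \left(-3571072\right) \frac{941689}{4176241614617} = - \frac{3362839220608}{4176241614617}$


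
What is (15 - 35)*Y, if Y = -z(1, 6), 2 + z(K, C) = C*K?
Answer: 80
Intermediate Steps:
z(K, C) = -2 + C*K
Y = -4 (Y = -(-2 + 6*1) = -(-2 + 6) = -1*4 = -4)
(15 - 35)*Y = (15 - 35)*(-4) = -20*(-4) = 80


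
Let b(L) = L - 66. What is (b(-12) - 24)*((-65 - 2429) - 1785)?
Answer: 436458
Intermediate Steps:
b(L) = -66 + L
(b(-12) - 24)*((-65 - 2429) - 1785) = ((-66 - 12) - 24)*((-65 - 2429) - 1785) = (-78 - 24)*(-2494 - 1785) = -102*(-4279) = 436458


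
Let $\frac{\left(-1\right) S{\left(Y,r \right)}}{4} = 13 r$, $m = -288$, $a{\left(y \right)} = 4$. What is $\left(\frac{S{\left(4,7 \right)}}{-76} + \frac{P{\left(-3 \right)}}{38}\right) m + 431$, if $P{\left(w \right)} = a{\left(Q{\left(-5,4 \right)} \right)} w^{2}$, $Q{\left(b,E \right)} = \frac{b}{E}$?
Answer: $- \frac{23203}{19} \approx -1221.2$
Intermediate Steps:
$S{\left(Y,r \right)} = - 52 r$ ($S{\left(Y,r \right)} = - 4 \cdot 13 r = - 52 r$)
$P{\left(w \right)} = 4 w^{2}$
$\left(\frac{S{\left(4,7 \right)}}{-76} + \frac{P{\left(-3 \right)}}{38}\right) m + 431 = \left(\frac{\left(-52\right) 7}{-76} + \frac{4 \left(-3\right)^{2}}{38}\right) \left(-288\right) + 431 = \left(\left(-364\right) \left(- \frac{1}{76}\right) + 4 \cdot 9 \cdot \frac{1}{38}\right) \left(-288\right) + 431 = \left(\frac{91}{19} + 36 \cdot \frac{1}{38}\right) \left(-288\right) + 431 = \left(\frac{91}{19} + \frac{18}{19}\right) \left(-288\right) + 431 = \frac{109}{19} \left(-288\right) + 431 = - \frac{31392}{19} + 431 = - \frac{23203}{19}$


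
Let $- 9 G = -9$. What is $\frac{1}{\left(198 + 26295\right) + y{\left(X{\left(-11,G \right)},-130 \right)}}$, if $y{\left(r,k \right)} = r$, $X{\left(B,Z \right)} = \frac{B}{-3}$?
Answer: $\frac{3}{79490} \approx 3.7741 \cdot 10^{-5}$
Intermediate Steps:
$G = 1$ ($G = \left(- \frac{1}{9}\right) \left(-9\right) = 1$)
$X{\left(B,Z \right)} = - \frac{B}{3}$ ($X{\left(B,Z \right)} = B \left(- \frac{1}{3}\right) = - \frac{B}{3}$)
$\frac{1}{\left(198 + 26295\right) + y{\left(X{\left(-11,G \right)},-130 \right)}} = \frac{1}{\left(198 + 26295\right) - - \frac{11}{3}} = \frac{1}{26493 + \frac{11}{3}} = \frac{1}{\frac{79490}{3}} = \frac{3}{79490}$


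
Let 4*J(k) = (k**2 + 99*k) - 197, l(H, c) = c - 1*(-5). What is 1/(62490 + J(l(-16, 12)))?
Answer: 4/251735 ≈ 1.5890e-5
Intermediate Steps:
l(H, c) = 5 + c (l(H, c) = c + 5 = 5 + c)
J(k) = -197/4 + k**2/4 + 99*k/4 (J(k) = ((k**2 + 99*k) - 197)/4 = (-197 + k**2 + 99*k)/4 = -197/4 + k**2/4 + 99*k/4)
1/(62490 + J(l(-16, 12))) = 1/(62490 + (-197/4 + (5 + 12)**2/4 + 99*(5 + 12)/4)) = 1/(62490 + (-197/4 + (1/4)*17**2 + (99/4)*17)) = 1/(62490 + (-197/4 + (1/4)*289 + 1683/4)) = 1/(62490 + (-197/4 + 289/4 + 1683/4)) = 1/(62490 + 1775/4) = 1/(251735/4) = 4/251735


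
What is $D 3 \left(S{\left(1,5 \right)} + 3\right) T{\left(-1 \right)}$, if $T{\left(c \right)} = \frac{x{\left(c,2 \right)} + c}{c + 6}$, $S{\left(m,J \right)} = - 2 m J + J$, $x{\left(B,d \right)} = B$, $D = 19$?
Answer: $\frac{228}{5} \approx 45.6$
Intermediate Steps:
$S{\left(m,J \right)} = J - 2 J m$ ($S{\left(m,J \right)} = - 2 J m + J = J - 2 J m$)
$T{\left(c \right)} = \frac{2 c}{6 + c}$ ($T{\left(c \right)} = \frac{c + c}{c + 6} = \frac{2 c}{6 + c}$)
$D 3 \left(S{\left(1,5 \right)} + 3\right) T{\left(-1 \right)} = 19 \cdot 3 \left(5 \left(1 - 2\right) + 3\right) 2 \left(-1\right) \frac{1}{6 - 1} = 19 \cdot 3 \left(5 \left(1 - 2\right) + 3\right) 2 \left(-1\right) \frac{1}{5} = 19 \cdot 3 \left(5 \left(-1\right) + 3\right) 2 \left(-1\right) \frac{1}{5} = 19 \cdot 3 \left(-5 + 3\right) \left(- \frac{2}{5}\right) = 19 \cdot 3 \left(-2\right) \left(- \frac{2}{5}\right) = 19 \left(-6\right) \left(- \frac{2}{5}\right) = \left(-114\right) \left(- \frac{2}{5}\right) = \frac{228}{5}$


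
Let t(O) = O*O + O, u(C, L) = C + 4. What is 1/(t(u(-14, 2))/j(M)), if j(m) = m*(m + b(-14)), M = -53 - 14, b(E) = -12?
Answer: 5293/90 ≈ 58.811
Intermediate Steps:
M = -67
u(C, L) = 4 + C
t(O) = O + O² (t(O) = O² + O = O + O²)
j(m) = m*(-12 + m) (j(m) = m*(m - 12) = m*(-12 + m))
1/(t(u(-14, 2))/j(M)) = 1/(((4 - 14)*(1 + (4 - 14)))/((-67*(-12 - 67)))) = 1/((-10*(1 - 10))/((-67*(-79)))) = 1/(-10*(-9)/5293) = 1/(90*(1/5293)) = 1/(90/5293) = 5293/90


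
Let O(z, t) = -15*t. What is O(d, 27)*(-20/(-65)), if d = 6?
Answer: -1620/13 ≈ -124.62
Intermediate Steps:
O(d, 27)*(-20/(-65)) = (-15*27)*(-20/(-65)) = -(-8100)*(-1)/65 = -405*4/13 = -1620/13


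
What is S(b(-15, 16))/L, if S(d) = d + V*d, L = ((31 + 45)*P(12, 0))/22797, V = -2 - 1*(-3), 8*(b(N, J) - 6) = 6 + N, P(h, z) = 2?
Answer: 889083/608 ≈ 1462.3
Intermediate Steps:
b(N, J) = 27/4 + N/8 (b(N, J) = 6 + (6 + N)/8 = 6 + (¾ + N/8) = 27/4 + N/8)
V = 1 (V = -2 + 3 = 1)
L = 152/22797 (L = ((31 + 45)*2)/22797 = (76*2)*(1/22797) = 152*(1/22797) = 152/22797 ≈ 0.0066675)
S(d) = 2*d (S(d) = d + 1*d = d + d = 2*d)
S(b(-15, 16))/L = (2*(27/4 + (⅛)*(-15)))/(152/22797) = (2*(27/4 - 15/8))*(22797/152) = (2*(39/8))*(22797/152) = (39/4)*(22797/152) = 889083/608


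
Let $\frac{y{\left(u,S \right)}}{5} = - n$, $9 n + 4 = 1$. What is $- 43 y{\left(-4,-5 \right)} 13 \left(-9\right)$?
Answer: $8385$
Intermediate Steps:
$n = - \frac{1}{3}$ ($n = - \frac{4}{9} + \frac{1}{9} \cdot 1 = - \frac{4}{9} + \frac{1}{9} = - \frac{1}{3} \approx -0.33333$)
$y{\left(u,S \right)} = \frac{5}{3}$ ($y{\left(u,S \right)} = 5 \left(\left(-1\right) \left(- \frac{1}{3}\right)\right) = 5 \cdot \frac{1}{3} = \frac{5}{3}$)
$- 43 y{\left(-4,-5 \right)} 13 \left(-9\right) = - 43 \cdot \frac{5}{3} \cdot 13 \left(-9\right) = \left(-43\right) \frac{65}{3} \left(-9\right) = \left(- \frac{2795}{3}\right) \left(-9\right) = 8385$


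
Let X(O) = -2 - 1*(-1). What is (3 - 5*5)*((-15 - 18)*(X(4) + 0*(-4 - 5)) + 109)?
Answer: -3124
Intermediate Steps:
X(O) = -1 (X(O) = -2 + 1 = -1)
(3 - 5*5)*((-15 - 18)*(X(4) + 0*(-4 - 5)) + 109) = (3 - 5*5)*((-15 - 18)*(-1 + 0*(-4 - 5)) + 109) = (3 - 25)*(-33*(-1 + 0*(-9)) + 109) = -22*(-33*(-1 + 0) + 109) = -22*(-33*(-1) + 109) = -22*(33 + 109) = -22*142 = -3124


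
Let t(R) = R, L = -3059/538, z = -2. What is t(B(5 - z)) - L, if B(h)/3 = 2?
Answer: 6287/538 ≈ 11.686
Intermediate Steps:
B(h) = 6 (B(h) = 3*2 = 6)
L = -3059/538 (L = -3059*1/538 = -3059/538 ≈ -5.6859)
t(B(5 - z)) - L = 6 - 1*(-3059/538) = 6 + 3059/538 = 6287/538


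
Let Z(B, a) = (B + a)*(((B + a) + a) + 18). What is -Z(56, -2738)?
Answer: -14488164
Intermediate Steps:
Z(B, a) = (B + a)*(18 + B + 2*a) (Z(B, a) = (B + a)*((B + 2*a) + 18) = (B + a)*(18 + B + 2*a))
-Z(56, -2738) = -(56**2 + 2*(-2738)**2 + 18*56 + 18*(-2738) + 3*56*(-2738)) = -(3136 + 2*7496644 + 1008 - 49284 - 459984) = -(3136 + 14993288 + 1008 - 49284 - 459984) = -1*14488164 = -14488164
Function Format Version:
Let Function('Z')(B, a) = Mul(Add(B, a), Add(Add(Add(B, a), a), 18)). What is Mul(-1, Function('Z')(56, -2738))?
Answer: -14488164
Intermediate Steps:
Function('Z')(B, a) = Mul(Add(B, a), Add(18, B, Mul(2, a))) (Function('Z')(B, a) = Mul(Add(B, a), Add(Add(B, Mul(2, a)), 18)) = Mul(Add(B, a), Add(18, B, Mul(2, a))))
Mul(-1, Function('Z')(56, -2738)) = Mul(-1, Add(Pow(56, 2), Mul(2, Pow(-2738, 2)), Mul(18, 56), Mul(18, -2738), Mul(3, 56, -2738))) = Mul(-1, Add(3136, Mul(2, 7496644), 1008, -49284, -459984)) = Mul(-1, Add(3136, 14993288, 1008, -49284, -459984)) = Mul(-1, 14488164) = -14488164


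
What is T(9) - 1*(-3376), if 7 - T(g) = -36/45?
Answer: 16919/5 ≈ 3383.8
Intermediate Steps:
T(g) = 39/5 (T(g) = 7 - (-36)/45 = 7 - 1*(-⅘) = 7 + ⅘ = 39/5)
T(9) - 1*(-3376) = 39/5 - 1*(-3376) = 39/5 + 3376 = 16919/5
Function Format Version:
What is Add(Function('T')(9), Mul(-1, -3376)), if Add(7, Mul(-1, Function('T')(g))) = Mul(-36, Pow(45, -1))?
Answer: Rational(16919, 5) ≈ 3383.8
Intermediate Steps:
Function('T')(g) = Rational(39, 5) (Function('T')(g) = Add(7, Mul(-1, Mul(-36, Pow(45, -1)))) = Add(7, Mul(-1, Mul(-36, Rational(1, 45)))) = Add(7, Mul(-1, Rational(-4, 5))) = Add(7, Rational(4, 5)) = Rational(39, 5))
Add(Function('T')(9), Mul(-1, -3376)) = Add(Rational(39, 5), Mul(-1, -3376)) = Add(Rational(39, 5), 3376) = Rational(16919, 5)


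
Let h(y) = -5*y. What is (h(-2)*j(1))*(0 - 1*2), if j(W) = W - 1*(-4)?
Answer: -100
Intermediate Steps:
j(W) = 4 + W (j(W) = W + 4 = 4 + W)
(h(-2)*j(1))*(0 - 1*2) = ((-5*(-2))*(4 + 1))*(0 - 1*2) = (10*5)*(0 - 2) = 50*(-2) = -100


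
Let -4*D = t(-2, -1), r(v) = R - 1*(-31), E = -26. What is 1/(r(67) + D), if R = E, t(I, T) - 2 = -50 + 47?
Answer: 4/21 ≈ 0.19048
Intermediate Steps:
t(I, T) = -1 (t(I, T) = 2 + (-50 + 47) = 2 - 3 = -1)
R = -26
r(v) = 5 (r(v) = -26 - 1*(-31) = -26 + 31 = 5)
D = ¼ (D = -¼*(-1) = ¼ ≈ 0.25000)
1/(r(67) + D) = 1/(5 + ¼) = 1/(21/4) = 4/21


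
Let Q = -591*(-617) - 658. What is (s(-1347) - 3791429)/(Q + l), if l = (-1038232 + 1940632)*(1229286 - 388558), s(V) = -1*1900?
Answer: -3793329/758673311189 ≈ -5.0000e-6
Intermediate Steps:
s(V) = -1900
Q = 363989 (Q = 364647 - 658 = 363989)
l = 758672947200 (l = 902400*840728 = 758672947200)
(s(-1347) - 3791429)/(Q + l) = (-1900 - 3791429)/(363989 + 758672947200) = -3793329/758673311189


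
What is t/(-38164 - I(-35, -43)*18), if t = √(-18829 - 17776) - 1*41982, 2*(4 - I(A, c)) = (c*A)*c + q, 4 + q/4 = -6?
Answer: 41982/621031 - I*√36605/621031 ≈ 0.0676 - 0.00030808*I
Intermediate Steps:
q = -40 (q = -16 + 4*(-6) = -16 - 24 = -40)
I(A, c) = 24 - A*c²/2 (I(A, c) = 4 - ((c*A)*c - 40)/2 = 4 - ((A*c)*c - 40)/2 = 4 - (A*c² - 40)/2 = 4 - (-40 + A*c²)/2 = 4 + (20 - A*c²/2) = 24 - A*c²/2)
t = -41982 + I*√36605 (t = √(-36605) - 41982 = I*√36605 - 41982 = -41982 + I*√36605 ≈ -41982.0 + 191.32*I)
t/(-38164 - I(-35, -43)*18) = (-41982 + I*√36605)/(-38164 - (24 - ½*(-35)*(-43)²)*18) = (-41982 + I*√36605)/(-38164 - (24 - ½*(-35)*1849)*18) = (-41982 + I*√36605)/(-38164 - (24 + 64715/2)*18) = (-41982 + I*√36605)/(-38164 - 64763*18/2) = (-41982 + I*√36605)/(-38164 - 1*582867) = (-41982 + I*√36605)/(-38164 - 582867) = (-41982 + I*√36605)/(-621031) = (-41982 + I*√36605)*(-1/621031) = 41982/621031 - I*√36605/621031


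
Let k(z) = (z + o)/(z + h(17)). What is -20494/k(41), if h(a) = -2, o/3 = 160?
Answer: -799266/521 ≈ -1534.1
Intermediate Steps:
o = 480 (o = 3*160 = 480)
k(z) = (480 + z)/(-2 + z) (k(z) = (z + 480)/(z - 2) = (480 + z)/(-2 + z))
-20494/k(41) = -20494*(-2 + 41)/(480 + 41) = -20494/(521/39) = -20494/((1/39)*521) = -20494/521/39 = -20494*39/521 = -799266/521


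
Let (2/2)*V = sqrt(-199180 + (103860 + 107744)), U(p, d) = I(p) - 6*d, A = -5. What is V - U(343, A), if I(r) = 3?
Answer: -33 + 2*sqrt(3106) ≈ 78.463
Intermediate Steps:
U(p, d) = 3 - 6*d
V = 2*sqrt(3106) (V = sqrt(-199180 + (103860 + 107744)) = sqrt(-199180 + 211604) = sqrt(12424) = 2*sqrt(3106) ≈ 111.46)
V - U(343, A) = 2*sqrt(3106) - (3 - 6*(-5)) = 2*sqrt(3106) - (3 + 30) = 2*sqrt(3106) - 1*33 = 2*sqrt(3106) - 33 = -33 + 2*sqrt(3106)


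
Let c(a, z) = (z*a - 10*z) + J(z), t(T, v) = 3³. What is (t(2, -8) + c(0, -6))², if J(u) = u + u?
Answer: 5625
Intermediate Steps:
t(T, v) = 27
J(u) = 2*u
c(a, z) = -8*z + a*z (c(a, z) = (z*a - 10*z) + 2*z = (a*z - 10*z) + 2*z = (-10*z + a*z) + 2*z = -8*z + a*z)
(t(2, -8) + c(0, -6))² = (27 - 6*(-8 + 0))² = (27 - 6*(-8))² = (27 + 48)² = 75² = 5625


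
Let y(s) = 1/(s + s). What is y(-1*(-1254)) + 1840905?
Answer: 4616989741/2508 ≈ 1.8409e+6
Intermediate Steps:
y(s) = 1/(2*s)
y(-1*(-1254)) + 1840905 = 1/(2*((-1*(-1254)))) + 1840905 = (½)/1254 + 1840905 = (½)*(1/1254) + 1840905 = 1/2508 + 1840905 = 4616989741/2508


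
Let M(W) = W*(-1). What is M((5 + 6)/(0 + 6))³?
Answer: -1331/216 ≈ -6.1620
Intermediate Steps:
M(W) = -W
M((5 + 6)/(0 + 6))³ = (-(5 + 6)/(0 + 6))³ = (-11/6)³ = -1331/216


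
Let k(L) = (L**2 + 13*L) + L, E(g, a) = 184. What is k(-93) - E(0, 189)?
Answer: 7163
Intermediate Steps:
k(L) = L**2 + 14*L
k(-93) - E(0, 189) = -93*(14 - 93) - 1*184 = -93*(-79) - 184 = 7347 - 184 = 7163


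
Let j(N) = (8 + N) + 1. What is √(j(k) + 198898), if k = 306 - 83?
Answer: √199130 ≈ 446.24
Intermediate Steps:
k = 223
j(N) = 9 + N
√(j(k) + 198898) = √((9 + 223) + 198898) = √(232 + 198898) = √199130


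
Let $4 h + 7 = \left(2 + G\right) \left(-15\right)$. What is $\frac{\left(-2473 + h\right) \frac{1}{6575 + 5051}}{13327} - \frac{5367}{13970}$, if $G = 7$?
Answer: $- \frac{831596424379}{2164507636940} \approx -0.3842$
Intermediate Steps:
$h = - \frac{71}{2}$ ($h = - \frac{7}{4} + \frac{\left(2 + 7\right) \left(-15\right)}{4} = - \frac{7}{4} + \frac{9 \left(-15\right)}{4} = - \frac{7}{4} + \frac{1}{4} \left(-135\right) = - \frac{7}{4} - \frac{135}{4} = - \frac{71}{2} \approx -35.5$)
$\frac{\left(-2473 + h\right) \frac{1}{6575 + 5051}}{13327} - \frac{5367}{13970} = \frac{\left(-2473 - \frac{71}{2}\right) \frac{1}{6575 + 5051}}{13327} - \frac{5367}{13970} = - \frac{5017}{2 \cdot 11626} \cdot \frac{1}{13327} - \frac{5367}{13970} = \left(- \frac{5017}{2}\right) \frac{1}{11626} \cdot \frac{1}{13327} - \frac{5367}{13970} = \left(- \frac{5017}{23252}\right) \frac{1}{13327} - \frac{5367}{13970} = - \frac{5017}{309879404} - \frac{5367}{13970} = - \frac{831596424379}{2164507636940}$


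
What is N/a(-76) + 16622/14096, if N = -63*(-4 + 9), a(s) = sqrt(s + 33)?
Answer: 8311/7048 + 315*I*sqrt(43)/43 ≈ 1.1792 + 48.037*I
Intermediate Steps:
a(s) = sqrt(33 + s)
N = -315 (N = -63*5 = -315)
N/a(-76) + 16622/14096 = -315/sqrt(33 - 76) + 16622/14096 = -315*(-I*sqrt(43)/43) + 16622*(1/14096) = -315*(-I*sqrt(43)/43) + 8311/7048 = -(-315)*I*sqrt(43)/43 + 8311/7048 = 315*I*sqrt(43)/43 + 8311/7048 = 8311/7048 + 315*I*sqrt(43)/43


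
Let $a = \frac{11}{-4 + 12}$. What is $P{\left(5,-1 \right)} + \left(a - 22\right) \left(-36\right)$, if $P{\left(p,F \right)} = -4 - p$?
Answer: $\frac{1467}{2} \approx 733.5$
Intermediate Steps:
$a = \frac{11}{8} \approx 1.375$
$P{\left(5,-1 \right)} + \left(a - 22\right) \left(-36\right) = \left(-4 - 5\right) + \left(\frac{11}{8} - 22\right) \left(-36\right) = -9 - - \frac{1485}{2} = -9 + \frac{1485}{2} = \frac{1467}{2}$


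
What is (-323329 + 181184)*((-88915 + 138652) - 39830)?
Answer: -1408230515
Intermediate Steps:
(-323329 + 181184)*((-88915 + 138652) - 39830) = -142145*(49737 - 39830) = -142145*9907 = -1408230515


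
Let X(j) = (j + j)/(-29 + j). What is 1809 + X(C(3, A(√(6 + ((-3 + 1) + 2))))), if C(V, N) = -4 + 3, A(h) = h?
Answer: 27136/15 ≈ 1809.1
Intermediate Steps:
C(V, N) = -1
X(j) = 2*j/(-29 + j) (X(j) = (2*j)/(-29 + j) = 2*j/(-29 + j))
1809 + X(C(3, A(√(6 + ((-3 + 1) + 2))))) = 1809 + 2*(-1)/(-29 - 1) = 1809 + 2*(-1)/(-30) = 1809 + 2*(-1)*(-1/30) = 1809 + 1/15 = 27136/15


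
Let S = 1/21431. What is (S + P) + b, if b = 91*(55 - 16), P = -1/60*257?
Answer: 4558009433/1285860 ≈ 3544.7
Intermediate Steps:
P = -257/60 (P = -1*1/60*257 = -1/60*257 = -257/60 ≈ -4.2833)
S = 1/21431 ≈ 4.6661e-5
b = 3549 (b = 91*39 = 3549)
(S + P) + b = (1/21431 - 257/60) + 3549 = -5507707/1285860 + 3549 = 4558009433/1285860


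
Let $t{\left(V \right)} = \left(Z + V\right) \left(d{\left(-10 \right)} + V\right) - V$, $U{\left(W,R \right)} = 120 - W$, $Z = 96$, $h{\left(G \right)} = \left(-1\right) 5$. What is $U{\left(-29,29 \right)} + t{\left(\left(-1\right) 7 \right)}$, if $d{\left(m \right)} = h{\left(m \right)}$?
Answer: $-912$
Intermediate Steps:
$h{\left(G \right)} = -5$
$d{\left(m \right)} = -5$
$t{\left(V \right)} = - V + \left(-5 + V\right) \left(96 + V\right)$ ($t{\left(V \right)} = \left(96 + V\right) \left(-5 + V\right) - V = \left(-5 + V\right) \left(96 + V\right) - V = - V + \left(-5 + V\right) \left(96 + V\right)$)
$U{\left(-29,29 \right)} + t{\left(\left(-1\right) 7 \right)} = \left(120 - -29\right) + \left(-480 + \left(\left(-1\right) 7\right)^{2} + 90 \left(\left(-1\right) 7\right)\right) = \left(120 + 29\right) + \left(-480 + \left(-7\right)^{2} + 90 \left(-7\right)\right) = 149 - 1061 = -912$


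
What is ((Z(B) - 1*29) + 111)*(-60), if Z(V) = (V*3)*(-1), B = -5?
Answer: -5820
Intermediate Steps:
Z(V) = -3*V (Z(V) = (3*V)*(-1) = -3*V)
((Z(B) - 1*29) + 111)*(-60) = ((-3*(-5) - 1*29) + 111)*(-60) = ((15 - 29) + 111)*(-60) = (-14 + 111)*(-60) = 97*(-60) = -5820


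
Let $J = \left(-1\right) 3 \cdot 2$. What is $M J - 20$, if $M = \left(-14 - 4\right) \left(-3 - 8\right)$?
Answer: $-1208$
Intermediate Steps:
$M = 198$ ($M = \left(-18\right) \left(-11\right) = 198$)
$J = -6$ ($J = \left(-3\right) 2 = -6$)
$M J - 20 = 198 \left(-6\right) - 20 = -1188 - 20 = -1208$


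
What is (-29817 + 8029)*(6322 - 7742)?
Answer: 30938960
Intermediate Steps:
(-29817 + 8029)*(6322 - 7742) = -21788*(-1420) = 30938960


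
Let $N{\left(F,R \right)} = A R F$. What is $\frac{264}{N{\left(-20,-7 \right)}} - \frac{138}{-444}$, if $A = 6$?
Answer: $\frac{1619}{2590} \approx 0.6251$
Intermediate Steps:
$N{\left(F,R \right)} = 6 F R$ ($N{\left(F,R \right)} = 6 R F = 6 F R$)
$\frac{264}{N{\left(-20,-7 \right)}} - \frac{138}{-444} = \frac{264}{6 \left(-20\right) \left(-7\right)} - \frac{138}{-444} = \frac{264}{840} - - \frac{23}{74} = 264 \cdot \frac{1}{840} + \frac{23}{74} = \frac{11}{35} + \frac{23}{74} = \frac{1619}{2590}$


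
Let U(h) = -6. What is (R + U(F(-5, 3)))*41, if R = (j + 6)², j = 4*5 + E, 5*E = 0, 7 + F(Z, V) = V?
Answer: 27470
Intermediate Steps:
F(Z, V) = -7 + V
E = 0 (E = (⅕)*0 = 0)
j = 20 (j = 4*5 + 0 = 20 + 0 = 20)
R = 676 (R = (20 + 6)² = 26² = 676)
(R + U(F(-5, 3)))*41 = (676 - 6)*41 = 670*41 = 27470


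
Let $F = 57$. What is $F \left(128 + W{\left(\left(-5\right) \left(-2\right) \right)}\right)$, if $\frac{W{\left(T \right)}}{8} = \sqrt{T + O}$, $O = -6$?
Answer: $8208$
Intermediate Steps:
$W{\left(T \right)} = 8 \sqrt{-6 + T}$ ($W{\left(T \right)} = 8 \sqrt{T - 6} = 8 \sqrt{-6 + T}$)
$F \left(128 + W{\left(\left(-5\right) \left(-2\right) \right)}\right) = 57 \left(128 + 8 \sqrt{-6 - -10}\right) = 57 \left(128 + 8 \sqrt{-6 + 10}\right) = 57 \left(128 + 8 \sqrt{4}\right) = 57 \left(128 + 8 \cdot 2\right) = 57 \left(128 + 16\right) = 57 \cdot 144 = 8208$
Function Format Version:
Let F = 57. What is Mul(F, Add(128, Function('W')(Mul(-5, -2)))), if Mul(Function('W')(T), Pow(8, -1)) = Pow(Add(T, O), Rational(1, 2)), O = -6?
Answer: 8208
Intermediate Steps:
Function('W')(T) = Mul(8, Pow(Add(-6, T), Rational(1, 2))) (Function('W')(T) = Mul(8, Pow(Add(T, -6), Rational(1, 2))) = Mul(8, Pow(Add(-6, T), Rational(1, 2))))
Mul(F, Add(128, Function('W')(Mul(-5, -2)))) = Mul(57, Add(128, Mul(8, Pow(Add(-6, Mul(-5, -2)), Rational(1, 2))))) = Mul(57, Add(128, Mul(8, Pow(Add(-6, 10), Rational(1, 2))))) = Mul(57, Add(128, Mul(8, Pow(4, Rational(1, 2))))) = Mul(57, Add(128, Mul(8, 2))) = Mul(57, Add(128, 16)) = Mul(57, 144) = 8208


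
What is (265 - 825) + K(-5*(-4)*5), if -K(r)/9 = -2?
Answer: -542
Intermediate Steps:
K(r) = 18 (K(r) = -9*(-2) = 18)
(265 - 825) + K(-5*(-4)*5) = (265 - 825) + 18 = -560 + 18 = -542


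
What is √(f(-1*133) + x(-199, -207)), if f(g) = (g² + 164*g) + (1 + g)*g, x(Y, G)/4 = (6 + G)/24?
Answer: √53598/2 ≈ 115.76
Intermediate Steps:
x(Y, G) = 1 + G/6 (x(Y, G) = 4*((6 + G)/24) = 4*((6 + G)*(1/24)) = 4*(¼ + G/24) = 1 + G/6)
f(g) = g² + 164*g + g*(1 + g) (f(g) = (g² + 164*g) + g*(1 + g) = g² + 164*g + g*(1 + g))
√(f(-1*133) + x(-199, -207)) = √((-1*133)*(165 + 2*(-1*133)) + (1 + (⅙)*(-207))) = √(-133*(165 + 2*(-133)) + (1 - 69/2)) = √(-133*(165 - 266) - 67/2) = √(-133*(-101) - 67/2) = √(13433 - 67/2) = √(26799/2) = √53598/2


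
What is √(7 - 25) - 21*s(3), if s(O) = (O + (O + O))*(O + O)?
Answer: -1134 + 3*I*√2 ≈ -1134.0 + 4.2426*I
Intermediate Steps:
s(O) = 6*O² (s(O) = (O + 2*O)*(2*O) = (3*O)*(2*O) = 6*O²)
√(7 - 25) - 21*s(3) = √(7 - 25) - 126*3² = √(-18) - 126*9 = 3*I*√2 - 21*54 = 3*I*√2 - 1134 = -1134 + 3*I*√2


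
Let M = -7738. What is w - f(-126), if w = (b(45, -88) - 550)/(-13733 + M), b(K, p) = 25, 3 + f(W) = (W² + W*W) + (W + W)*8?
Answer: -212798906/7157 ≈ -29733.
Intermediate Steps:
f(W) = -3 + 2*W² + 16*W (f(W) = -3 + ((W² + W*W) + (W + W)*8) = -3 + ((W² + W²) + (2*W)*8) = -3 + (2*W² + 16*W) = -3 + 2*W² + 16*W)
w = 175/7157 (w = (25 - 550)/(-13733 - 7738) = -525/(-21471) = -525*(-1/21471) = 175/7157 ≈ 0.024452)
w - f(-126) = 175/7157 - (-3 + 2*(-126)² + 16*(-126)) = 175/7157 - (-3 + 2*15876 - 2016) = 175/7157 - (-3 + 31752 - 2016) = 175/7157 - 1*29733 = 175/7157 - 29733 = -212798906/7157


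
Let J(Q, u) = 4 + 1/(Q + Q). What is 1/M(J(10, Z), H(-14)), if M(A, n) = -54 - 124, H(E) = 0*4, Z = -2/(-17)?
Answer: -1/178 ≈ -0.0056180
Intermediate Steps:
Z = 2/17 (Z = -2*(-1/17) = 2/17 ≈ 0.11765)
J(Q, u) = 4 + 1/(2*Q)
H(E) = 0
M(A, n) = -178
1/M(J(10, Z), H(-14)) = 1/(-178) = -1/178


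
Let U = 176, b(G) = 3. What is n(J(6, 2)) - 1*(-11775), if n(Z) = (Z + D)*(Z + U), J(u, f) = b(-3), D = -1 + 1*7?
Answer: 13386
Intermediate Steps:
D = 6 (D = -1 + 7 = 6)
J(u, f) = 3
n(Z) = (6 + Z)*(176 + Z) (n(Z) = (Z + 6)*(Z + 176) = (6 + Z)*(176 + Z))
n(J(6, 2)) - 1*(-11775) = (1056 + 3² + 182*3) - 1*(-11775) = (1056 + 9 + 546) + 11775 = 1611 + 11775 = 13386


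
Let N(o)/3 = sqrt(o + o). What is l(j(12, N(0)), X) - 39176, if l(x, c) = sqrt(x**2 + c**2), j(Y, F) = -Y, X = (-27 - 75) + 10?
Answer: -39176 + 4*sqrt(538) ≈ -39083.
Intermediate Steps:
N(o) = 3*sqrt(2)*sqrt(o) (N(o) = 3*sqrt(o + o) = 3*sqrt(2*o) = 3*(sqrt(2)*sqrt(o)) = 3*sqrt(2)*sqrt(o))
X = -92 (X = -102 + 10 = -92)
l(x, c) = sqrt(c**2 + x**2)
l(j(12, N(0)), X) - 39176 = sqrt((-92)**2 + (-1*12)**2) - 39176 = sqrt(8464 + (-12)**2) - 39176 = sqrt(8464 + 144) - 39176 = sqrt(8608) - 39176 = 4*sqrt(538) - 39176 = -39176 + 4*sqrt(538)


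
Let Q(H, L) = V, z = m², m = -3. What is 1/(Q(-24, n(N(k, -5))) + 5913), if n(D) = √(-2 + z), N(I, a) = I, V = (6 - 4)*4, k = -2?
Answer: 1/5921 ≈ 0.00016889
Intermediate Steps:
z = 9 (z = (-3)² = 9)
V = 8 (V = 2*4 = 8)
n(D) = √7 (n(D) = √(-2 + 9) = √7)
Q(H, L) = 8
1/(Q(-24, n(N(k, -5))) + 5913) = 1/(8 + 5913) = 1/5921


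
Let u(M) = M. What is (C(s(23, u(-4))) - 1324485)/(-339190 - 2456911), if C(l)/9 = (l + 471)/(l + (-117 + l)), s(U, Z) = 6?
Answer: 46358406/97863535 ≈ 0.47370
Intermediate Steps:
C(l) = 9*(471 + l)/(-117 + 2*l) (C(l) = 9*((l + 471)/(l + (-117 + l))) = 9*((471 + l)/(-117 + 2*l)) = 9*(471 + l)/(-117 + 2*l))
(C(s(23, u(-4))) - 1324485)/(-339190 - 2456911) = (9*(471 + 6)/(-117 + 2*6) - 1324485)/(-339190 - 2456911) = (9*477/(-117 + 12) - 1324485)/(-2796101) = (9*477/(-105) - 1324485)*(-1/2796101) = (9*(-1/105)*477 - 1324485)*(-1/2796101) = (-1431/35 - 1324485)*(-1/2796101) = -46358406/35*(-1/2796101) = 46358406/97863535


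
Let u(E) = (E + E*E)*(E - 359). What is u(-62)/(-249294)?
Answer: 796111/124647 ≈ 6.3869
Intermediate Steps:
u(E) = (-359 + E)*(E + E²) (u(E) = (E + E²)*(-359 + E) = (-359 + E)*(E + E²))
u(-62)/(-249294) = -62*(-359 + (-62)² - 358*(-62))/(-249294) = -62*(-359 + 3844 + 22196)*(-1/249294) = -62*25681*(-1/249294) = -1592222*(-1/249294) = 796111/124647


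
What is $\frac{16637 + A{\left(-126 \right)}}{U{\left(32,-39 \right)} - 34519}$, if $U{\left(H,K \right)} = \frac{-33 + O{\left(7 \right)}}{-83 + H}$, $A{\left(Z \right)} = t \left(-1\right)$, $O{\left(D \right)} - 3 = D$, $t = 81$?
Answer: $- \frac{422178}{880223} \approx -0.47963$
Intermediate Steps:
$O{\left(D \right)} = 3 + D$
$A{\left(Z \right)} = -81$ ($A{\left(Z \right)} = 81 \left(-1\right) = -81$)
$U{\left(H,K \right)} = - \frac{23}{-83 + H}$ ($U{\left(H,K \right)} = \frac{-33 + \left(3 + 7\right)}{-83 + H} = \frac{-33 + 10}{-83 + H} = - \frac{23}{-83 + H}$)
$\frac{16637 + A{\left(-126 \right)}}{U{\left(32,-39 \right)} - 34519} = \frac{16637 - 81}{- \frac{23}{-83 + 32} - 34519} = \frac{16556}{- \frac{23}{-51} - 34519} = \frac{16556}{\left(-23\right) \left(- \frac{1}{51}\right) - 34519} = \frac{16556}{\frac{23}{51} - 34519} = \frac{16556}{- \frac{1760446}{51}} = 16556 \left(- \frac{51}{1760446}\right) = - \frac{422178}{880223}$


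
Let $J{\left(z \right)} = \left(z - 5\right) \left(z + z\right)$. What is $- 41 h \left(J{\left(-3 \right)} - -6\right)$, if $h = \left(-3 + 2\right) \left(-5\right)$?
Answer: $-11070$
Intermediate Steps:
$h = 5$ ($h = \left(-1\right) \left(-5\right) = 5$)
$J{\left(z \right)} = 2 z \left(-5 + z\right)$ ($J{\left(z \right)} = \left(-5 + z\right) 2 z = 2 z \left(-5 + z\right)$)
$- 41 h \left(J{\left(-3 \right)} - -6\right) = \left(-41\right) 5 \left(2 \left(-3\right) \left(-5 - 3\right) - -6\right) = - 205 \left(2 \left(-3\right) \left(-8\right) + 6\right) = - 205 \left(48 + 6\right) = \left(-205\right) 54 = -11070$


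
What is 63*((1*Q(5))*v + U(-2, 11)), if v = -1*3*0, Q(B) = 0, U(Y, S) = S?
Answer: 693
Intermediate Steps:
v = 0 (v = -3*0 = 0)
63*((1*Q(5))*v + U(-2, 11)) = 63*((1*0)*0 + 11) = 63*(0*0 + 11) = 63*(0 + 11) = 63*11 = 693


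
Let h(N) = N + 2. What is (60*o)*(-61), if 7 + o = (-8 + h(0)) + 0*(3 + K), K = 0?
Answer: 47580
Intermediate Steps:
h(N) = 2 + N
o = -13 (o = -7 + ((-8 + (2 + 0)) + 0*(3 + 0)) = -7 + ((-8 + 2) + 0*3) = -7 + (-6 + 0) = -7 - 6 = -13)
(60*o)*(-61) = (60*(-13))*(-61) = -780*(-61) = 47580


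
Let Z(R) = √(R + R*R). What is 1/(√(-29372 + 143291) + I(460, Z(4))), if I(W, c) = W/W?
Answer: -1/113918 + √113919/113918 ≈ 0.0029540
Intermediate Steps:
Z(R) = √(R + R²)
I(W, c) = 1
1/(√(-29372 + 143291) + I(460, Z(4))) = 1/(√(-29372 + 143291) + 1) = 1/(√113919 + 1) = 1/(1 + √113919)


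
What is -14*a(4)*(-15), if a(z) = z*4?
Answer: 3360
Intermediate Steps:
a(z) = 4*z
-14*a(4)*(-15) = -56*4*(-15) = -14*16*(-15) = -224*(-15) = 3360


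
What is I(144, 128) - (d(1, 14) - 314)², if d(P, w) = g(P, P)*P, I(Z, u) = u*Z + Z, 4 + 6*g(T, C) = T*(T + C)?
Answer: -722065/9 ≈ -80230.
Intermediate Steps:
g(T, C) = -⅔ + T*(C + T)/6 (g(T, C) = -⅔ + (T*(T + C))/6 = -⅔ + (T*(C + T))/6 = -⅔ + T*(C + T)/6)
I(Z, u) = Z + Z*u (I(Z, u) = Z*u + Z = Z + Z*u)
d(P, w) = P*(-⅔ + P²/3) (d(P, w) = (-⅔ + P²/6 + P*P/6)*P = (-⅔ + P²/6 + P²/6)*P = (-⅔ + P²/3)*P = P*(-⅔ + P²/3))
I(144, 128) - (d(1, 14) - 314)² = 144*(1 + 128) - ((⅓)*1*(-2 + 1²) - 314)² = 144*129 - ((⅓)*1*(-2 + 1) - 314)² = 18576 - ((⅓)*1*(-1) - 314)² = 18576 - (-⅓ - 314)² = 18576 - (-943/3)² = 18576 - 1*889249/9 = 18576 - 889249/9 = -722065/9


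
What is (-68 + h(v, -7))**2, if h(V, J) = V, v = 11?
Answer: 3249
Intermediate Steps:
(-68 + h(v, -7))**2 = (-68 + 11)**2 = (-57)**2 = 3249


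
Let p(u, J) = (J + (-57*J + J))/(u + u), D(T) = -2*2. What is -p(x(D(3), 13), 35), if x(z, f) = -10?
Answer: -385/4 ≈ -96.250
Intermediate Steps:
D(T) = -4
p(u, J) = -55*J/(2*u) (p(u, J) = (J - 56*J)/((2*u)) = (-55*J)*(1/(2*u)) = -55*J/(2*u))
-p(x(D(3), 13), 35) = -(-55)*35/(2*(-10)) = -(-55)*35*(-1)/(2*10) = -1*385/4 = -385/4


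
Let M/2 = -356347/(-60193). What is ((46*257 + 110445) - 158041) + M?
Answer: -2152631688/60193 ≈ -35762.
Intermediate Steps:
M = 712694/60193 (M = 2*(-356347/(-60193)) = 2*(-356347*(-1/60193)) = 2*(356347/60193) = 712694/60193 ≈ 11.840)
((46*257 + 110445) - 158041) + M = ((46*257 + 110445) - 158041) + 712694/60193 = ((11822 + 110445) - 158041) + 712694/60193 = (122267 - 158041) + 712694/60193 = -35774 + 712694/60193 = -2152631688/60193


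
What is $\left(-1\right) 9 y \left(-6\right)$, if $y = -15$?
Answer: $-810$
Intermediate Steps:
$\left(-1\right) 9 y \left(-6\right) = \left(-1\right) 9 \left(-15\right) \left(-6\right) = \left(-9\right) \left(-15\right) \left(-6\right) = 135 \left(-6\right) = -810$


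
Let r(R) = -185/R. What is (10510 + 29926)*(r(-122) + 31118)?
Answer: 76759274658/61 ≈ 1.2583e+9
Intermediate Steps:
(10510 + 29926)*(r(-122) + 31118) = (10510 + 29926)*(-185/(-122) + 31118) = 40436*(-185*(-1/122) + 31118) = 40436*(185/122 + 31118) = 40436*(3796581/122) = 76759274658/61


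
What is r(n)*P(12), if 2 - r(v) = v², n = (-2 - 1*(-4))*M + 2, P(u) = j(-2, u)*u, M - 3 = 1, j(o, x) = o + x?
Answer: -11760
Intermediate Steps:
M = 4 (M = 3 + 1 = 4)
P(u) = u*(-2 + u) (P(u) = (-2 + u)*u = u*(-2 + u))
n = 10 (n = (-2 - 1*(-4))*4 + 2 = (-2 + 4)*4 + 2 = 2*4 + 2 = 8 + 2 = 10)
r(v) = 2 - v²
r(n)*P(12) = (2 - 1*10²)*(12*(-2 + 12)) = (2 - 1*100)*(12*10) = (2 - 100)*120 = -98*120 = -11760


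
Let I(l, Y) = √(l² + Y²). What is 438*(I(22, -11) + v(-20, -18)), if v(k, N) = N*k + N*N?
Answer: 299592 + 4818*√5 ≈ 3.1037e+5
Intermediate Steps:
v(k, N) = N² + N*k (v(k, N) = N*k + N² = N² + N*k)
I(l, Y) = √(Y² + l²)
438*(I(22, -11) + v(-20, -18)) = 438*(√((-11)² + 22²) - 18*(-18 - 20)) = 438*(√(121 + 484) - 18*(-38)) = 438*(√605 + 684) = 438*(11*√5 + 684) = 438*(684 + 11*√5) = 299592 + 4818*√5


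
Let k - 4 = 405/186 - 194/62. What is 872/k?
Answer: 54064/189 ≈ 286.05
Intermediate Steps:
k = 189/62 (k = 4 + (405/186 - 194/62) = 4 + (405*(1/186) - 194*1/62) = 4 + (135/62 - 97/31) = 4 - 59/62 = 189/62 ≈ 3.0484)
872/k = 872/(189/62) = 872*(62/189) = 54064/189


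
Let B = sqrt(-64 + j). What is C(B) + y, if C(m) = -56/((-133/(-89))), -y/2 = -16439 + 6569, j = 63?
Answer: 374348/19 ≈ 19703.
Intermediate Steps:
y = 19740 (y = -2*(-16439 + 6569) = -2*(-9870) = 19740)
B = I (B = sqrt(-64 + 63) = sqrt(-1) = I ≈ 1.0*I)
C(m) = -712/19 (C(m) = -56/((-133*(-1/89))) = -56/133/89 = -56*89/133 = -712/19)
C(B) + y = -712/19 + 19740 = 374348/19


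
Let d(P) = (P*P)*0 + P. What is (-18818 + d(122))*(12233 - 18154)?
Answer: 110699016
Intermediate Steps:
d(P) = P (d(P) = P**2*0 + P = 0 + P = P)
(-18818 + d(122))*(12233 - 18154) = (-18818 + 122)*(12233 - 18154) = -18696*(-5921) = 110699016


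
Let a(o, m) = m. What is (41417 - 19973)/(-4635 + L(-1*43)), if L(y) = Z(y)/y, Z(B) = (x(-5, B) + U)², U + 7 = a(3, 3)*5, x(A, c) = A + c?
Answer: -922092/200905 ≈ -4.5897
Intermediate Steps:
U = 8 (U = -7 + 3*5 = -7 + 15 = 8)
Z(B) = (3 + B)² (Z(B) = ((-5 + B) + 8)² = (3 + B)²)
L(y) = (3 + y)²/y
(41417 - 19973)/(-4635 + L(-1*43)) = (41417 - 19973)/(-4635 + (3 - 1*43)²/((-1*43))) = 21444/(-4635 + (3 - 43)²/(-43)) = 21444/(-4635 - 1/43*(-40)²) = 21444/(-4635 - 1/43*1600) = 21444/(-4635 - 1600/43) = 21444/(-200905/43) = 21444*(-43/200905) = -922092/200905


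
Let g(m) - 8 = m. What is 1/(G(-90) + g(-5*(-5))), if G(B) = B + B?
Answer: -1/147 ≈ -0.0068027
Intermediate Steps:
g(m) = 8 + m
G(B) = 2*B
1/(G(-90) + g(-5*(-5))) = 1/(2*(-90) + (8 - 5*(-5))) = 1/(-180 + (8 + 25)) = 1/(-180 + 33) = 1/(-147) = -1/147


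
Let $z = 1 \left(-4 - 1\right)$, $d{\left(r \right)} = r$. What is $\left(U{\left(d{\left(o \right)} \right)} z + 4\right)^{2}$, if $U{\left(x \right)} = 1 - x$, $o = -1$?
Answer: $36$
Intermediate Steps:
$z = -5$ ($z = 1 \left(-5\right) = -5$)
$\left(U{\left(d{\left(o \right)} \right)} z + 4\right)^{2} = \left(\left(1 - -1\right) \left(-5\right) + 4\right)^{2} = \left(\left(1 + 1\right) \left(-5\right) + 4\right)^{2} = \left(2 \left(-5\right) + 4\right)^{2} = \left(-10 + 4\right)^{2} = \left(-6\right)^{2} = 36$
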